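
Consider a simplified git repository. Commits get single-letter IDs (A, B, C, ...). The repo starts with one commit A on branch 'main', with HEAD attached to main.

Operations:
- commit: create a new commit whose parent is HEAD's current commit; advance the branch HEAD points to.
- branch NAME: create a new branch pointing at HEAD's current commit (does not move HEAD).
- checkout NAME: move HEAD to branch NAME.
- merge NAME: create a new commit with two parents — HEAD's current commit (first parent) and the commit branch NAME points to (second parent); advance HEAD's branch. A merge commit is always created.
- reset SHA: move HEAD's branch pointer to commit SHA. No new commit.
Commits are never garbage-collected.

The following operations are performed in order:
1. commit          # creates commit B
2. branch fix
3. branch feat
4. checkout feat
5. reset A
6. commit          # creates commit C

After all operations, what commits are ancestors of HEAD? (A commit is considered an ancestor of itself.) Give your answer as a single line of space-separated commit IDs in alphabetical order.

After op 1 (commit): HEAD=main@B [main=B]
After op 2 (branch): HEAD=main@B [fix=B main=B]
After op 3 (branch): HEAD=main@B [feat=B fix=B main=B]
After op 4 (checkout): HEAD=feat@B [feat=B fix=B main=B]
After op 5 (reset): HEAD=feat@A [feat=A fix=B main=B]
After op 6 (commit): HEAD=feat@C [feat=C fix=B main=B]

Answer: A C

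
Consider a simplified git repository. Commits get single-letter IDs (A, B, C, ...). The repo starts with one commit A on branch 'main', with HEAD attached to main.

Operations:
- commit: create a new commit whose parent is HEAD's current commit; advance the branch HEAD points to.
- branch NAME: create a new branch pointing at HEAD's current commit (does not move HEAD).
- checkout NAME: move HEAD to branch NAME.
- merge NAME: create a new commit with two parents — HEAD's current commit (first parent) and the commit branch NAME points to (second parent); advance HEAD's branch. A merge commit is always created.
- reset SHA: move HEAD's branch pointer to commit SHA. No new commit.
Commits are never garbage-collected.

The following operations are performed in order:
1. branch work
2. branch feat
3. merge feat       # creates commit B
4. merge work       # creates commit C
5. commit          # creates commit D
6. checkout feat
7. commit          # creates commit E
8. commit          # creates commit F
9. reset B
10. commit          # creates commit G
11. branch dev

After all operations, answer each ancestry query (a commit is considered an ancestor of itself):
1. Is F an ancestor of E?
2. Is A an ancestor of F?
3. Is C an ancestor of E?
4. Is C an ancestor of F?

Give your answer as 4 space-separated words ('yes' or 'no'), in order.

After op 1 (branch): HEAD=main@A [main=A work=A]
After op 2 (branch): HEAD=main@A [feat=A main=A work=A]
After op 3 (merge): HEAD=main@B [feat=A main=B work=A]
After op 4 (merge): HEAD=main@C [feat=A main=C work=A]
After op 5 (commit): HEAD=main@D [feat=A main=D work=A]
After op 6 (checkout): HEAD=feat@A [feat=A main=D work=A]
After op 7 (commit): HEAD=feat@E [feat=E main=D work=A]
After op 8 (commit): HEAD=feat@F [feat=F main=D work=A]
After op 9 (reset): HEAD=feat@B [feat=B main=D work=A]
After op 10 (commit): HEAD=feat@G [feat=G main=D work=A]
After op 11 (branch): HEAD=feat@G [dev=G feat=G main=D work=A]
ancestors(E) = {A,E}; F in? no
ancestors(F) = {A,E,F}; A in? yes
ancestors(E) = {A,E}; C in? no
ancestors(F) = {A,E,F}; C in? no

Answer: no yes no no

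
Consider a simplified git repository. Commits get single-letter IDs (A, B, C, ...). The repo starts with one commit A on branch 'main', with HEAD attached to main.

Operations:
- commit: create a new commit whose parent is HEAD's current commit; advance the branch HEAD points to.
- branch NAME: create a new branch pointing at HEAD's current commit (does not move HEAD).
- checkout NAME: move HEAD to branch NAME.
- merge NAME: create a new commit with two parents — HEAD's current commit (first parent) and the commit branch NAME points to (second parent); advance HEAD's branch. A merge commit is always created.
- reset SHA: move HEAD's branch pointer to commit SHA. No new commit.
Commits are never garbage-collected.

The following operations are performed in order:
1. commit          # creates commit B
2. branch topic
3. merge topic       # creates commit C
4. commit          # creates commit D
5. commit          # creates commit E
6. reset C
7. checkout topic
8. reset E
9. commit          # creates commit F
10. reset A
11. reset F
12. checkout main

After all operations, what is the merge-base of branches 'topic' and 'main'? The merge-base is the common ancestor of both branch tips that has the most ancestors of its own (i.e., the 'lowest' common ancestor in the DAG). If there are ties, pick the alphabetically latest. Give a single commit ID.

After op 1 (commit): HEAD=main@B [main=B]
After op 2 (branch): HEAD=main@B [main=B topic=B]
After op 3 (merge): HEAD=main@C [main=C topic=B]
After op 4 (commit): HEAD=main@D [main=D topic=B]
After op 5 (commit): HEAD=main@E [main=E topic=B]
After op 6 (reset): HEAD=main@C [main=C topic=B]
After op 7 (checkout): HEAD=topic@B [main=C topic=B]
After op 8 (reset): HEAD=topic@E [main=C topic=E]
After op 9 (commit): HEAD=topic@F [main=C topic=F]
After op 10 (reset): HEAD=topic@A [main=C topic=A]
After op 11 (reset): HEAD=topic@F [main=C topic=F]
After op 12 (checkout): HEAD=main@C [main=C topic=F]
ancestors(topic=F): ['A', 'B', 'C', 'D', 'E', 'F']
ancestors(main=C): ['A', 'B', 'C']
common: ['A', 'B', 'C']

Answer: C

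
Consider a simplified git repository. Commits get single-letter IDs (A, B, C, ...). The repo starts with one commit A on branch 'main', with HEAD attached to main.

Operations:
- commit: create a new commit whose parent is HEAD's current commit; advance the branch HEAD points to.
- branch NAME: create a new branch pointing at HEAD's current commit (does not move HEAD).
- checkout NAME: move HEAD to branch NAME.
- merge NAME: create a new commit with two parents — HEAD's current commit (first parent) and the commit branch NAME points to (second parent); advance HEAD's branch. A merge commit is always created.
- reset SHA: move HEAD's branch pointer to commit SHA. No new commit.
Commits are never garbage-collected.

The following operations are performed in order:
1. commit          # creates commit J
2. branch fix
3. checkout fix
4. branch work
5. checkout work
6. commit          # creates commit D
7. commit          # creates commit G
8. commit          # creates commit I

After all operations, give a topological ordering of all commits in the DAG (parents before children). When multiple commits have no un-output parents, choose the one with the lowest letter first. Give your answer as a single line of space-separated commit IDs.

After op 1 (commit): HEAD=main@J [main=J]
After op 2 (branch): HEAD=main@J [fix=J main=J]
After op 3 (checkout): HEAD=fix@J [fix=J main=J]
After op 4 (branch): HEAD=fix@J [fix=J main=J work=J]
After op 5 (checkout): HEAD=work@J [fix=J main=J work=J]
After op 6 (commit): HEAD=work@D [fix=J main=J work=D]
After op 7 (commit): HEAD=work@G [fix=J main=J work=G]
After op 8 (commit): HEAD=work@I [fix=J main=J work=I]
commit A: parents=[]
commit D: parents=['J']
commit G: parents=['D']
commit I: parents=['G']
commit J: parents=['A']

Answer: A J D G I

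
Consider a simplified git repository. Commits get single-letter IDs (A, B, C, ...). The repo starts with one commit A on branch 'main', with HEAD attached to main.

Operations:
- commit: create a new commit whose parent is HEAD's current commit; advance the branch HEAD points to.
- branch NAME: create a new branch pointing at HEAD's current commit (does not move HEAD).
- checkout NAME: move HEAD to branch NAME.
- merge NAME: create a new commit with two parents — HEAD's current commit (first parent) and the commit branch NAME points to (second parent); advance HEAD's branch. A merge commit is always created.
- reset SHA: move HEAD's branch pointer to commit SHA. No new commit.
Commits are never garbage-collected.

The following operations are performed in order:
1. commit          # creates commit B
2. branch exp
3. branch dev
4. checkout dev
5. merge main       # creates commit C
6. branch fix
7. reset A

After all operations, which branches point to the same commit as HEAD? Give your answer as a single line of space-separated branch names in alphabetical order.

Answer: dev

Derivation:
After op 1 (commit): HEAD=main@B [main=B]
After op 2 (branch): HEAD=main@B [exp=B main=B]
After op 3 (branch): HEAD=main@B [dev=B exp=B main=B]
After op 4 (checkout): HEAD=dev@B [dev=B exp=B main=B]
After op 5 (merge): HEAD=dev@C [dev=C exp=B main=B]
After op 6 (branch): HEAD=dev@C [dev=C exp=B fix=C main=B]
After op 7 (reset): HEAD=dev@A [dev=A exp=B fix=C main=B]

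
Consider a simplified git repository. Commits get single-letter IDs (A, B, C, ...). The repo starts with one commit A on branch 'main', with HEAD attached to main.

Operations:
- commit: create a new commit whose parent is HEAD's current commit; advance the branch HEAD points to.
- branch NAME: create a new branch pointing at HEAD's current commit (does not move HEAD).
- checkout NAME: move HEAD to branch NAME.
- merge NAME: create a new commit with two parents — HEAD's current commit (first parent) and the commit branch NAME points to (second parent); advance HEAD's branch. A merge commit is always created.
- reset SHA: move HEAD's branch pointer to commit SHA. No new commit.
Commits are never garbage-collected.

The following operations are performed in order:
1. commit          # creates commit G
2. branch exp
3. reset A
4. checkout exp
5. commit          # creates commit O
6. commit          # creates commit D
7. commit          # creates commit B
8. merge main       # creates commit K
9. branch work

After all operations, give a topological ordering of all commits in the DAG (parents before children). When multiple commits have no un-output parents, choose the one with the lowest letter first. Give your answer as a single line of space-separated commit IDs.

Answer: A G O D B K

Derivation:
After op 1 (commit): HEAD=main@G [main=G]
After op 2 (branch): HEAD=main@G [exp=G main=G]
After op 3 (reset): HEAD=main@A [exp=G main=A]
After op 4 (checkout): HEAD=exp@G [exp=G main=A]
After op 5 (commit): HEAD=exp@O [exp=O main=A]
After op 6 (commit): HEAD=exp@D [exp=D main=A]
After op 7 (commit): HEAD=exp@B [exp=B main=A]
After op 8 (merge): HEAD=exp@K [exp=K main=A]
After op 9 (branch): HEAD=exp@K [exp=K main=A work=K]
commit A: parents=[]
commit B: parents=['D']
commit D: parents=['O']
commit G: parents=['A']
commit K: parents=['B', 'A']
commit O: parents=['G']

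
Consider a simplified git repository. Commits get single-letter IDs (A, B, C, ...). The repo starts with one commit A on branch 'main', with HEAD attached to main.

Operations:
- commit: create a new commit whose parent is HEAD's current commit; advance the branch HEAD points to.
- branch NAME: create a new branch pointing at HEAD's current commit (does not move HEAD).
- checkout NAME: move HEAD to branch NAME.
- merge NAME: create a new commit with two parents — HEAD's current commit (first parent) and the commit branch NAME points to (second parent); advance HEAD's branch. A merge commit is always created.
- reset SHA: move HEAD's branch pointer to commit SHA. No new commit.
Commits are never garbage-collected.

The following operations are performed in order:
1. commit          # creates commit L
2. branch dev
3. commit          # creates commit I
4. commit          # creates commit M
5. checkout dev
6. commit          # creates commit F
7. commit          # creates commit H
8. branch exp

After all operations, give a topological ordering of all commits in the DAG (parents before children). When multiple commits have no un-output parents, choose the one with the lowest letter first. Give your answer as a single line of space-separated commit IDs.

After op 1 (commit): HEAD=main@L [main=L]
After op 2 (branch): HEAD=main@L [dev=L main=L]
After op 3 (commit): HEAD=main@I [dev=L main=I]
After op 4 (commit): HEAD=main@M [dev=L main=M]
After op 5 (checkout): HEAD=dev@L [dev=L main=M]
After op 6 (commit): HEAD=dev@F [dev=F main=M]
After op 7 (commit): HEAD=dev@H [dev=H main=M]
After op 8 (branch): HEAD=dev@H [dev=H exp=H main=M]
commit A: parents=[]
commit F: parents=['L']
commit H: parents=['F']
commit I: parents=['L']
commit L: parents=['A']
commit M: parents=['I']

Answer: A L F H I M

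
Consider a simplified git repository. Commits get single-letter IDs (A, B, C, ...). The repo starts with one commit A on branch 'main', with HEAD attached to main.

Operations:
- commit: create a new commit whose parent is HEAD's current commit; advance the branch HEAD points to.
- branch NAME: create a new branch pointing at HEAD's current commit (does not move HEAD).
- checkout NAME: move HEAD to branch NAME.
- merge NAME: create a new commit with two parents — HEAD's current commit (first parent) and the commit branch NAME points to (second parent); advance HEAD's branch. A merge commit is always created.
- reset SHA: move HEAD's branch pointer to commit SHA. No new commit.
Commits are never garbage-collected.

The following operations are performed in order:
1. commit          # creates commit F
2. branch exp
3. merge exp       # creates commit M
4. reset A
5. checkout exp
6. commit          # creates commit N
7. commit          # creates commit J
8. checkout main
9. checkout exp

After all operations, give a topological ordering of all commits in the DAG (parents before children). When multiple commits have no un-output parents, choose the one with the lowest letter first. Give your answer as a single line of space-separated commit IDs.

Answer: A F M N J

Derivation:
After op 1 (commit): HEAD=main@F [main=F]
After op 2 (branch): HEAD=main@F [exp=F main=F]
After op 3 (merge): HEAD=main@M [exp=F main=M]
After op 4 (reset): HEAD=main@A [exp=F main=A]
After op 5 (checkout): HEAD=exp@F [exp=F main=A]
After op 6 (commit): HEAD=exp@N [exp=N main=A]
After op 7 (commit): HEAD=exp@J [exp=J main=A]
After op 8 (checkout): HEAD=main@A [exp=J main=A]
After op 9 (checkout): HEAD=exp@J [exp=J main=A]
commit A: parents=[]
commit F: parents=['A']
commit J: parents=['N']
commit M: parents=['F', 'F']
commit N: parents=['F']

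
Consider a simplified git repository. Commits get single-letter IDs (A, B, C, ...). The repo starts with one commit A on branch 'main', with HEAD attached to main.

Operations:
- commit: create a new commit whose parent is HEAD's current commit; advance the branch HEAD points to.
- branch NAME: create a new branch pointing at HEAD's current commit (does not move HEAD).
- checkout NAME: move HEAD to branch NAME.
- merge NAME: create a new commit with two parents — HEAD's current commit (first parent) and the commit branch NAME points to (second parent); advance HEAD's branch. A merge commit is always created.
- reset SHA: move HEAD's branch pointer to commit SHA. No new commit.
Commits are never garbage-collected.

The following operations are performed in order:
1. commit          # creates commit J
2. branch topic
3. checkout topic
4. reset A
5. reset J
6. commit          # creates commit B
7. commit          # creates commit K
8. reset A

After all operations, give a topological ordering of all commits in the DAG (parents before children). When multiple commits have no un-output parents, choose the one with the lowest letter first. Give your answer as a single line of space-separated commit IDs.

Answer: A J B K

Derivation:
After op 1 (commit): HEAD=main@J [main=J]
After op 2 (branch): HEAD=main@J [main=J topic=J]
After op 3 (checkout): HEAD=topic@J [main=J topic=J]
After op 4 (reset): HEAD=topic@A [main=J topic=A]
After op 5 (reset): HEAD=topic@J [main=J topic=J]
After op 6 (commit): HEAD=topic@B [main=J topic=B]
After op 7 (commit): HEAD=topic@K [main=J topic=K]
After op 8 (reset): HEAD=topic@A [main=J topic=A]
commit A: parents=[]
commit B: parents=['J']
commit J: parents=['A']
commit K: parents=['B']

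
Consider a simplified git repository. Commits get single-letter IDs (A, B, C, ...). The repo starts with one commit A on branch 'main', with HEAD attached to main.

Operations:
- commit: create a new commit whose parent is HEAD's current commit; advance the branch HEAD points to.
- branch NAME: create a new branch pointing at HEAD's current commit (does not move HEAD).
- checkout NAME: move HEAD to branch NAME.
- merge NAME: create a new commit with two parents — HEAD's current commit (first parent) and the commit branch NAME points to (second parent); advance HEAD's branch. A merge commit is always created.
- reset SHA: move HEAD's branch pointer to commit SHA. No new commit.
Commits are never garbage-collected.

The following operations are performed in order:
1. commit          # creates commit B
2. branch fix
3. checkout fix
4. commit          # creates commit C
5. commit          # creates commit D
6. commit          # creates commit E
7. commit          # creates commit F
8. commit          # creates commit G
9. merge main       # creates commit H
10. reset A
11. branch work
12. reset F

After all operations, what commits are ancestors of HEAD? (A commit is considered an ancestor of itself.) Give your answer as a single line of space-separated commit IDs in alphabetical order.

Answer: A B C D E F

Derivation:
After op 1 (commit): HEAD=main@B [main=B]
After op 2 (branch): HEAD=main@B [fix=B main=B]
After op 3 (checkout): HEAD=fix@B [fix=B main=B]
After op 4 (commit): HEAD=fix@C [fix=C main=B]
After op 5 (commit): HEAD=fix@D [fix=D main=B]
After op 6 (commit): HEAD=fix@E [fix=E main=B]
After op 7 (commit): HEAD=fix@F [fix=F main=B]
After op 8 (commit): HEAD=fix@G [fix=G main=B]
After op 9 (merge): HEAD=fix@H [fix=H main=B]
After op 10 (reset): HEAD=fix@A [fix=A main=B]
After op 11 (branch): HEAD=fix@A [fix=A main=B work=A]
After op 12 (reset): HEAD=fix@F [fix=F main=B work=A]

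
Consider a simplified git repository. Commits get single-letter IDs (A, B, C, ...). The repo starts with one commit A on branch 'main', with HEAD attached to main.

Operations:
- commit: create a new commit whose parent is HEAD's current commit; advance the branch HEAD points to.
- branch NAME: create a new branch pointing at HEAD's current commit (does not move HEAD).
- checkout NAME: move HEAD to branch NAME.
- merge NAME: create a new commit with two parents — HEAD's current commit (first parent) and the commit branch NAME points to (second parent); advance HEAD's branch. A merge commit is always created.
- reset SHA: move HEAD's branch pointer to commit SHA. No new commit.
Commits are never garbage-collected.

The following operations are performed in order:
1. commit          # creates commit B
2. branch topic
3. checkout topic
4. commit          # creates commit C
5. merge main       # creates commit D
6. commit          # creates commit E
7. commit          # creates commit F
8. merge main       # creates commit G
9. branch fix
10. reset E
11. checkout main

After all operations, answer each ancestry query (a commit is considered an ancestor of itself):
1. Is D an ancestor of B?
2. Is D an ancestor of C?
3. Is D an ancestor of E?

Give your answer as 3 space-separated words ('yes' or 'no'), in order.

Answer: no no yes

Derivation:
After op 1 (commit): HEAD=main@B [main=B]
After op 2 (branch): HEAD=main@B [main=B topic=B]
After op 3 (checkout): HEAD=topic@B [main=B topic=B]
After op 4 (commit): HEAD=topic@C [main=B topic=C]
After op 5 (merge): HEAD=topic@D [main=B topic=D]
After op 6 (commit): HEAD=topic@E [main=B topic=E]
After op 7 (commit): HEAD=topic@F [main=B topic=F]
After op 8 (merge): HEAD=topic@G [main=B topic=G]
After op 9 (branch): HEAD=topic@G [fix=G main=B topic=G]
After op 10 (reset): HEAD=topic@E [fix=G main=B topic=E]
After op 11 (checkout): HEAD=main@B [fix=G main=B topic=E]
ancestors(B) = {A,B}; D in? no
ancestors(C) = {A,B,C}; D in? no
ancestors(E) = {A,B,C,D,E}; D in? yes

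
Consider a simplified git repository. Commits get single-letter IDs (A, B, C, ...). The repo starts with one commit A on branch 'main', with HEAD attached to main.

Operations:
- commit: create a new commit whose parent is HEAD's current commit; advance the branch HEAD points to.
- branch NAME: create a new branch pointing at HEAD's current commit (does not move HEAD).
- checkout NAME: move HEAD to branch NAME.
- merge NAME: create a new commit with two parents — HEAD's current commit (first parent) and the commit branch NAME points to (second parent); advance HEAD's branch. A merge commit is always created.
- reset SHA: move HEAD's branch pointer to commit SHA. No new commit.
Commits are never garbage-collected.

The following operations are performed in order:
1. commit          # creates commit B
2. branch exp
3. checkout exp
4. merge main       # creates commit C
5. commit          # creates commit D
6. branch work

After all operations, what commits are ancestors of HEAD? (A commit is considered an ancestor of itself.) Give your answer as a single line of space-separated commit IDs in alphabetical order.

After op 1 (commit): HEAD=main@B [main=B]
After op 2 (branch): HEAD=main@B [exp=B main=B]
After op 3 (checkout): HEAD=exp@B [exp=B main=B]
After op 4 (merge): HEAD=exp@C [exp=C main=B]
After op 5 (commit): HEAD=exp@D [exp=D main=B]
After op 6 (branch): HEAD=exp@D [exp=D main=B work=D]

Answer: A B C D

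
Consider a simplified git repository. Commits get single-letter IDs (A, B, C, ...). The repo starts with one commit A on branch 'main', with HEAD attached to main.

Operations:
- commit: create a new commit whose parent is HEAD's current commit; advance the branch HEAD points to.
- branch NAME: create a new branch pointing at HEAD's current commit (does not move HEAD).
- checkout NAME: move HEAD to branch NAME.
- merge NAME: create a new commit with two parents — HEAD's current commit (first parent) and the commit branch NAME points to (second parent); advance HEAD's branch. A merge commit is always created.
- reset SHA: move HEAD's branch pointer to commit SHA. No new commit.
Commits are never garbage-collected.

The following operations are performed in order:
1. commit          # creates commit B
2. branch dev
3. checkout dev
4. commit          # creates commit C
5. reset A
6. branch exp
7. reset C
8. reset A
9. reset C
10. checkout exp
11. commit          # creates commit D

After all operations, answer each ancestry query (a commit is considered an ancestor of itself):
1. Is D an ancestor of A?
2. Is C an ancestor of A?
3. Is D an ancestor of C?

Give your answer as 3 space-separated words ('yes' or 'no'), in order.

After op 1 (commit): HEAD=main@B [main=B]
After op 2 (branch): HEAD=main@B [dev=B main=B]
After op 3 (checkout): HEAD=dev@B [dev=B main=B]
After op 4 (commit): HEAD=dev@C [dev=C main=B]
After op 5 (reset): HEAD=dev@A [dev=A main=B]
After op 6 (branch): HEAD=dev@A [dev=A exp=A main=B]
After op 7 (reset): HEAD=dev@C [dev=C exp=A main=B]
After op 8 (reset): HEAD=dev@A [dev=A exp=A main=B]
After op 9 (reset): HEAD=dev@C [dev=C exp=A main=B]
After op 10 (checkout): HEAD=exp@A [dev=C exp=A main=B]
After op 11 (commit): HEAD=exp@D [dev=C exp=D main=B]
ancestors(A) = {A}; D in? no
ancestors(A) = {A}; C in? no
ancestors(C) = {A,B,C}; D in? no

Answer: no no no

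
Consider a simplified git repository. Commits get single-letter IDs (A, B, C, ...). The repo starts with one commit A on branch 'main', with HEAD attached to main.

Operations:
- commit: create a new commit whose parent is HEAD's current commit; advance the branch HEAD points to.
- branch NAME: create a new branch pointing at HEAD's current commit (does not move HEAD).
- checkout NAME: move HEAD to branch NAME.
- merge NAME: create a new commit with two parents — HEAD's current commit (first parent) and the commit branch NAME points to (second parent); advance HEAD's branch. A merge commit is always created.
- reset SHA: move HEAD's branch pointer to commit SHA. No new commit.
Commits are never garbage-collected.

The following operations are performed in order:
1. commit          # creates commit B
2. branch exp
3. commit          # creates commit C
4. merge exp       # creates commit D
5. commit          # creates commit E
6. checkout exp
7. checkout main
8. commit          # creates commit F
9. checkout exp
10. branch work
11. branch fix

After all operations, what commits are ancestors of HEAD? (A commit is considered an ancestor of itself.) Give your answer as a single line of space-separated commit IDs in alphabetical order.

After op 1 (commit): HEAD=main@B [main=B]
After op 2 (branch): HEAD=main@B [exp=B main=B]
After op 3 (commit): HEAD=main@C [exp=B main=C]
After op 4 (merge): HEAD=main@D [exp=B main=D]
After op 5 (commit): HEAD=main@E [exp=B main=E]
After op 6 (checkout): HEAD=exp@B [exp=B main=E]
After op 7 (checkout): HEAD=main@E [exp=B main=E]
After op 8 (commit): HEAD=main@F [exp=B main=F]
After op 9 (checkout): HEAD=exp@B [exp=B main=F]
After op 10 (branch): HEAD=exp@B [exp=B main=F work=B]
After op 11 (branch): HEAD=exp@B [exp=B fix=B main=F work=B]

Answer: A B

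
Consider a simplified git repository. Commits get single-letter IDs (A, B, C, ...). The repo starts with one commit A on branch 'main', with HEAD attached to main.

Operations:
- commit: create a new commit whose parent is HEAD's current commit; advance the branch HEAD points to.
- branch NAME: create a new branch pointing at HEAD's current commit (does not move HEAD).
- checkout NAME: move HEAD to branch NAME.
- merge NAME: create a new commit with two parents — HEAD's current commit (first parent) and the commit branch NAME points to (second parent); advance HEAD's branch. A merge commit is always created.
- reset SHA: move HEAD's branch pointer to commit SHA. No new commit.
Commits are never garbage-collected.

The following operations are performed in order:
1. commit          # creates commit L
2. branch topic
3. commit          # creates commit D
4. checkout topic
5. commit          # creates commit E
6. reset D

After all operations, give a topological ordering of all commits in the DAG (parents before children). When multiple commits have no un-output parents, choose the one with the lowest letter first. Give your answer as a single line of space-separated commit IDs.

After op 1 (commit): HEAD=main@L [main=L]
After op 2 (branch): HEAD=main@L [main=L topic=L]
After op 3 (commit): HEAD=main@D [main=D topic=L]
After op 4 (checkout): HEAD=topic@L [main=D topic=L]
After op 5 (commit): HEAD=topic@E [main=D topic=E]
After op 6 (reset): HEAD=topic@D [main=D topic=D]
commit A: parents=[]
commit D: parents=['L']
commit E: parents=['L']
commit L: parents=['A']

Answer: A L D E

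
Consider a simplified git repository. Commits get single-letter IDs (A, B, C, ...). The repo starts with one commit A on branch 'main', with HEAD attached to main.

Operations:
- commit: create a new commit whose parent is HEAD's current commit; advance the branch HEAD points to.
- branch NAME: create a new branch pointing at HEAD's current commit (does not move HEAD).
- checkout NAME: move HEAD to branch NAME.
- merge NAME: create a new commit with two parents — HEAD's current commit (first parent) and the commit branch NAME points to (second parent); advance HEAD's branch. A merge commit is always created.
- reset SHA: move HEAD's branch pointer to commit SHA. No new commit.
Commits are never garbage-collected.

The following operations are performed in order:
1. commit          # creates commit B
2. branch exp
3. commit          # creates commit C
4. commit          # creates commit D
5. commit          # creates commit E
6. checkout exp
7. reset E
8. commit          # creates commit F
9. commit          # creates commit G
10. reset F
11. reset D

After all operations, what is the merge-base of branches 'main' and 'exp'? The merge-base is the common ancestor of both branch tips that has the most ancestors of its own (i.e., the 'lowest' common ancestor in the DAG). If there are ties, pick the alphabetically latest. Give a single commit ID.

After op 1 (commit): HEAD=main@B [main=B]
After op 2 (branch): HEAD=main@B [exp=B main=B]
After op 3 (commit): HEAD=main@C [exp=B main=C]
After op 4 (commit): HEAD=main@D [exp=B main=D]
After op 5 (commit): HEAD=main@E [exp=B main=E]
After op 6 (checkout): HEAD=exp@B [exp=B main=E]
After op 7 (reset): HEAD=exp@E [exp=E main=E]
After op 8 (commit): HEAD=exp@F [exp=F main=E]
After op 9 (commit): HEAD=exp@G [exp=G main=E]
After op 10 (reset): HEAD=exp@F [exp=F main=E]
After op 11 (reset): HEAD=exp@D [exp=D main=E]
ancestors(main=E): ['A', 'B', 'C', 'D', 'E']
ancestors(exp=D): ['A', 'B', 'C', 'D']
common: ['A', 'B', 'C', 'D']

Answer: D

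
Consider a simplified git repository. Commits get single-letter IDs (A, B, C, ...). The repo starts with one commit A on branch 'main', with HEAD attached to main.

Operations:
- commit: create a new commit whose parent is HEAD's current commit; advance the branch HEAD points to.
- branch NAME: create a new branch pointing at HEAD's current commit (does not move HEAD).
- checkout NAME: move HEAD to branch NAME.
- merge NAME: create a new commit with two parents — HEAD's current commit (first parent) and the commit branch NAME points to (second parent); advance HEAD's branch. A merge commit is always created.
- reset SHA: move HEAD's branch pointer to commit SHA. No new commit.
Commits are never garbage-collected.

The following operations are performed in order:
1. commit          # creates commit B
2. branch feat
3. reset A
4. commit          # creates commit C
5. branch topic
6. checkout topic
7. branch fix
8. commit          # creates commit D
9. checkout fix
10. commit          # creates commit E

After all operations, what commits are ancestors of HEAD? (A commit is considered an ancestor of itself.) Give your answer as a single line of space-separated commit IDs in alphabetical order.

Answer: A C E

Derivation:
After op 1 (commit): HEAD=main@B [main=B]
After op 2 (branch): HEAD=main@B [feat=B main=B]
After op 3 (reset): HEAD=main@A [feat=B main=A]
After op 4 (commit): HEAD=main@C [feat=B main=C]
After op 5 (branch): HEAD=main@C [feat=B main=C topic=C]
After op 6 (checkout): HEAD=topic@C [feat=B main=C topic=C]
After op 7 (branch): HEAD=topic@C [feat=B fix=C main=C topic=C]
After op 8 (commit): HEAD=topic@D [feat=B fix=C main=C topic=D]
After op 9 (checkout): HEAD=fix@C [feat=B fix=C main=C topic=D]
After op 10 (commit): HEAD=fix@E [feat=B fix=E main=C topic=D]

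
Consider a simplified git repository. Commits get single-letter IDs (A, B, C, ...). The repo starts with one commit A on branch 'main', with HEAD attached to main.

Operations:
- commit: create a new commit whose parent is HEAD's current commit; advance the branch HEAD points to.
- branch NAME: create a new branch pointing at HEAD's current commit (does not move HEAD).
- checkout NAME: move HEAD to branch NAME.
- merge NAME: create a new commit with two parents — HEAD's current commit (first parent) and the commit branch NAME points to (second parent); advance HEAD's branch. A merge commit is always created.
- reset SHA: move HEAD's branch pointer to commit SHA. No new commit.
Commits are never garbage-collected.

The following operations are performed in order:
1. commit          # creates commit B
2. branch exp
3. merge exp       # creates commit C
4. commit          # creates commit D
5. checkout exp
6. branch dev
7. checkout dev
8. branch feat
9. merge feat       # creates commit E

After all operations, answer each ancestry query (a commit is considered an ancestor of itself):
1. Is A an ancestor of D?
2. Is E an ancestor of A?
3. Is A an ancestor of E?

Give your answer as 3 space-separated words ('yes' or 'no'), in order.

After op 1 (commit): HEAD=main@B [main=B]
After op 2 (branch): HEAD=main@B [exp=B main=B]
After op 3 (merge): HEAD=main@C [exp=B main=C]
After op 4 (commit): HEAD=main@D [exp=B main=D]
After op 5 (checkout): HEAD=exp@B [exp=B main=D]
After op 6 (branch): HEAD=exp@B [dev=B exp=B main=D]
After op 7 (checkout): HEAD=dev@B [dev=B exp=B main=D]
After op 8 (branch): HEAD=dev@B [dev=B exp=B feat=B main=D]
After op 9 (merge): HEAD=dev@E [dev=E exp=B feat=B main=D]
ancestors(D) = {A,B,C,D}; A in? yes
ancestors(A) = {A}; E in? no
ancestors(E) = {A,B,E}; A in? yes

Answer: yes no yes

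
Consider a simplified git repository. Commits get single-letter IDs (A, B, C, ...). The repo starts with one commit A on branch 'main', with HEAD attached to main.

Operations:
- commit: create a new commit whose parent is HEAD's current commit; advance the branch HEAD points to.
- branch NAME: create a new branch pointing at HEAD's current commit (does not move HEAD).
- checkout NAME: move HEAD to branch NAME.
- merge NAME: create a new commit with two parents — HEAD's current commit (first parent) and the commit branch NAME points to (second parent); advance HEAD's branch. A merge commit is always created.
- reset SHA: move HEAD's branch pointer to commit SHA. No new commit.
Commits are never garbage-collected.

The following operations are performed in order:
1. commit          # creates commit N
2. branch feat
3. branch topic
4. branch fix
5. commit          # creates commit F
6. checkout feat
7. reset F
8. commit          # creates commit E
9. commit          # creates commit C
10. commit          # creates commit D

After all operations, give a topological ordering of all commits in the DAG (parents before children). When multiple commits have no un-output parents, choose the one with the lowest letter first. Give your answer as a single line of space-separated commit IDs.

After op 1 (commit): HEAD=main@N [main=N]
After op 2 (branch): HEAD=main@N [feat=N main=N]
After op 3 (branch): HEAD=main@N [feat=N main=N topic=N]
After op 4 (branch): HEAD=main@N [feat=N fix=N main=N topic=N]
After op 5 (commit): HEAD=main@F [feat=N fix=N main=F topic=N]
After op 6 (checkout): HEAD=feat@N [feat=N fix=N main=F topic=N]
After op 7 (reset): HEAD=feat@F [feat=F fix=N main=F topic=N]
After op 8 (commit): HEAD=feat@E [feat=E fix=N main=F topic=N]
After op 9 (commit): HEAD=feat@C [feat=C fix=N main=F topic=N]
After op 10 (commit): HEAD=feat@D [feat=D fix=N main=F topic=N]
commit A: parents=[]
commit C: parents=['E']
commit D: parents=['C']
commit E: parents=['F']
commit F: parents=['N']
commit N: parents=['A']

Answer: A N F E C D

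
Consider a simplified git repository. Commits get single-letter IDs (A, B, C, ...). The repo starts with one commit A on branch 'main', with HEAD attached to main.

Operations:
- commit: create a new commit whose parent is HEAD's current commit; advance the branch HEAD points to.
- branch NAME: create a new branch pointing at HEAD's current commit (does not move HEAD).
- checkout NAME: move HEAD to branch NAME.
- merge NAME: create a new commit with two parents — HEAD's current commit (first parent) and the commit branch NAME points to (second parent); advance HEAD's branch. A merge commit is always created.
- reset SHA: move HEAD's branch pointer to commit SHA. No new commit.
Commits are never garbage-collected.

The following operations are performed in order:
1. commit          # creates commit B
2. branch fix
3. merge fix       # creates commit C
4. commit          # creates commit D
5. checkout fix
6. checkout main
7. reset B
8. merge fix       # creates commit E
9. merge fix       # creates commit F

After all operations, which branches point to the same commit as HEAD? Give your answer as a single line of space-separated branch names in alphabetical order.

Answer: main

Derivation:
After op 1 (commit): HEAD=main@B [main=B]
After op 2 (branch): HEAD=main@B [fix=B main=B]
After op 3 (merge): HEAD=main@C [fix=B main=C]
After op 4 (commit): HEAD=main@D [fix=B main=D]
After op 5 (checkout): HEAD=fix@B [fix=B main=D]
After op 6 (checkout): HEAD=main@D [fix=B main=D]
After op 7 (reset): HEAD=main@B [fix=B main=B]
After op 8 (merge): HEAD=main@E [fix=B main=E]
After op 9 (merge): HEAD=main@F [fix=B main=F]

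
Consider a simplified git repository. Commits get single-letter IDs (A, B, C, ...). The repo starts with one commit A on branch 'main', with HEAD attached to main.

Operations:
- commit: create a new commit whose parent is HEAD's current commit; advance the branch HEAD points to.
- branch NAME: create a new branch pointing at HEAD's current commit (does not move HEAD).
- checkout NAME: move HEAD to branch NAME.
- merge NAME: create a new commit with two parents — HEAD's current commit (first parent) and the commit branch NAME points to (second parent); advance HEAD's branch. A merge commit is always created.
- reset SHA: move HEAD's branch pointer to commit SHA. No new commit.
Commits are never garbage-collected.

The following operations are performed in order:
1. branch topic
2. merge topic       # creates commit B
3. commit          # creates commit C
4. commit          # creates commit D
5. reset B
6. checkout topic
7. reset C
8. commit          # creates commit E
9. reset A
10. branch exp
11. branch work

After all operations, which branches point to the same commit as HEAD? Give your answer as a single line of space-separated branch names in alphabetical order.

After op 1 (branch): HEAD=main@A [main=A topic=A]
After op 2 (merge): HEAD=main@B [main=B topic=A]
After op 3 (commit): HEAD=main@C [main=C topic=A]
After op 4 (commit): HEAD=main@D [main=D topic=A]
After op 5 (reset): HEAD=main@B [main=B topic=A]
After op 6 (checkout): HEAD=topic@A [main=B topic=A]
After op 7 (reset): HEAD=topic@C [main=B topic=C]
After op 8 (commit): HEAD=topic@E [main=B topic=E]
After op 9 (reset): HEAD=topic@A [main=B topic=A]
After op 10 (branch): HEAD=topic@A [exp=A main=B topic=A]
After op 11 (branch): HEAD=topic@A [exp=A main=B topic=A work=A]

Answer: exp topic work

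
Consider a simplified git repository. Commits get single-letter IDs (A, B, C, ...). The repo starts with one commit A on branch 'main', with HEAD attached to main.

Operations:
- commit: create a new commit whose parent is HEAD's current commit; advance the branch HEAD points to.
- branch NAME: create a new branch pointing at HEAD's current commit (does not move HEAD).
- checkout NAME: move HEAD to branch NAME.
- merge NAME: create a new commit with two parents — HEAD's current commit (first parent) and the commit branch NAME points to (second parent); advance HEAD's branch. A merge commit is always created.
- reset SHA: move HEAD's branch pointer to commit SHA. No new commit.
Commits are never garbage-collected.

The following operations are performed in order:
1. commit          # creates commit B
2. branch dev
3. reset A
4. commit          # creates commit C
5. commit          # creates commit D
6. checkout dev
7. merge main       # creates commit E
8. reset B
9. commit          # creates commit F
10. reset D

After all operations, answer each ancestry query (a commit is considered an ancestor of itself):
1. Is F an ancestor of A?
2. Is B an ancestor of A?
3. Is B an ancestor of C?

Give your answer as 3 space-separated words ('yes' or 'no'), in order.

After op 1 (commit): HEAD=main@B [main=B]
After op 2 (branch): HEAD=main@B [dev=B main=B]
After op 3 (reset): HEAD=main@A [dev=B main=A]
After op 4 (commit): HEAD=main@C [dev=B main=C]
After op 5 (commit): HEAD=main@D [dev=B main=D]
After op 6 (checkout): HEAD=dev@B [dev=B main=D]
After op 7 (merge): HEAD=dev@E [dev=E main=D]
After op 8 (reset): HEAD=dev@B [dev=B main=D]
After op 9 (commit): HEAD=dev@F [dev=F main=D]
After op 10 (reset): HEAD=dev@D [dev=D main=D]
ancestors(A) = {A}; F in? no
ancestors(A) = {A}; B in? no
ancestors(C) = {A,C}; B in? no

Answer: no no no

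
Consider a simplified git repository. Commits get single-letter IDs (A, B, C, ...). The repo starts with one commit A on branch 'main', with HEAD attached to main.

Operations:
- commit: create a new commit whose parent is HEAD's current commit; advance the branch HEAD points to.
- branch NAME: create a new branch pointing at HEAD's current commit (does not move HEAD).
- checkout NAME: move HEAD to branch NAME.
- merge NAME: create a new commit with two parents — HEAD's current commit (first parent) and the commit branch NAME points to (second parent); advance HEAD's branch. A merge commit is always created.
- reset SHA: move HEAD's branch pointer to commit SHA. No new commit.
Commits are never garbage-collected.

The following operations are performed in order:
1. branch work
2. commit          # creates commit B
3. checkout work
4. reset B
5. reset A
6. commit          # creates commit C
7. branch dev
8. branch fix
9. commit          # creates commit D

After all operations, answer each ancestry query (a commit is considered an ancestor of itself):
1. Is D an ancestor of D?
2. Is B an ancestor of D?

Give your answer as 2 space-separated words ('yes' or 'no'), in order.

After op 1 (branch): HEAD=main@A [main=A work=A]
After op 2 (commit): HEAD=main@B [main=B work=A]
After op 3 (checkout): HEAD=work@A [main=B work=A]
After op 4 (reset): HEAD=work@B [main=B work=B]
After op 5 (reset): HEAD=work@A [main=B work=A]
After op 6 (commit): HEAD=work@C [main=B work=C]
After op 7 (branch): HEAD=work@C [dev=C main=B work=C]
After op 8 (branch): HEAD=work@C [dev=C fix=C main=B work=C]
After op 9 (commit): HEAD=work@D [dev=C fix=C main=B work=D]
ancestors(D) = {A,C,D}; D in? yes
ancestors(D) = {A,C,D}; B in? no

Answer: yes no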